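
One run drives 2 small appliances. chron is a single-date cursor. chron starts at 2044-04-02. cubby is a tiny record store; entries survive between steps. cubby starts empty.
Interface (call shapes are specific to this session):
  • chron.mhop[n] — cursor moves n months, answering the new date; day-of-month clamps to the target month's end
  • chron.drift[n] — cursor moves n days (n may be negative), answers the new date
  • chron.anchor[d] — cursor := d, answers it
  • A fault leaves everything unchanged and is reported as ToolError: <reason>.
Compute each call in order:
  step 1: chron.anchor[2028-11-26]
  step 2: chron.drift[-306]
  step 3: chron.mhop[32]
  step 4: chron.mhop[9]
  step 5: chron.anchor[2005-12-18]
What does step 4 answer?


Answer: 2031-06-25

Derivation:
-> anchor(d=2028-11-26)
<- 2028-11-26
-> drift(n=-306)
<- 2028-01-25
-> mhop(n=32)
<- 2030-09-25
-> mhop(n=9)
<- 2031-06-25
-> anchor(d=2005-12-18)
<- 2005-12-18


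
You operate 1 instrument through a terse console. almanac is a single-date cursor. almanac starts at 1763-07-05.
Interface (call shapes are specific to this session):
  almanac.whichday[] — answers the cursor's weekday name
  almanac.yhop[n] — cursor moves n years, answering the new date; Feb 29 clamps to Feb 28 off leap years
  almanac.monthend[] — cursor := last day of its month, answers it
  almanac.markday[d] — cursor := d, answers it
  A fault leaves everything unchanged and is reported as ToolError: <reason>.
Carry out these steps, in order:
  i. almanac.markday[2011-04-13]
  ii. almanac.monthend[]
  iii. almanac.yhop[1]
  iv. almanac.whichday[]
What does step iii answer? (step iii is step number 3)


Answer: 2012-04-30

Derivation:
# markday(d: 2011-04-13) => 2011-04-13
# monthend() => 2011-04-30
# yhop(n: 1) => 2012-04-30
# whichday() => Monday


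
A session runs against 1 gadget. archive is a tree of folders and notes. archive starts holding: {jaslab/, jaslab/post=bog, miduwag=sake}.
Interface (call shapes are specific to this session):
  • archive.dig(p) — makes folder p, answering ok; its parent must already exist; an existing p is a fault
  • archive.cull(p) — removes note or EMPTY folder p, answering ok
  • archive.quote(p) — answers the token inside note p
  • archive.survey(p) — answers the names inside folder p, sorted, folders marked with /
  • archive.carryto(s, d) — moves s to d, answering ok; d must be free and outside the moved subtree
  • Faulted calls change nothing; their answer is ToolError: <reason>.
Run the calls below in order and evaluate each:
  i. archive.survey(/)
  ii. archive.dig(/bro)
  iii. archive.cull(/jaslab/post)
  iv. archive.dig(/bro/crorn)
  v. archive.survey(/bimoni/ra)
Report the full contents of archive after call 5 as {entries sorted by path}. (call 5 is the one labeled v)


Answer: {bro/, bro/crorn/, jaslab/, miduwag=sake}

Derivation:
Act: archive.survey[p='/']
Obs: [jaslab/, miduwag]
Act: archive.dig[p='/bro']
Obs: ok
Act: archive.cull[p='/jaslab/post']
Obs: ok
Act: archive.dig[p='/bro/crorn']
Obs: ok
Act: archive.survey[p='/bimoni/ra']
Obs: ToolError: not found


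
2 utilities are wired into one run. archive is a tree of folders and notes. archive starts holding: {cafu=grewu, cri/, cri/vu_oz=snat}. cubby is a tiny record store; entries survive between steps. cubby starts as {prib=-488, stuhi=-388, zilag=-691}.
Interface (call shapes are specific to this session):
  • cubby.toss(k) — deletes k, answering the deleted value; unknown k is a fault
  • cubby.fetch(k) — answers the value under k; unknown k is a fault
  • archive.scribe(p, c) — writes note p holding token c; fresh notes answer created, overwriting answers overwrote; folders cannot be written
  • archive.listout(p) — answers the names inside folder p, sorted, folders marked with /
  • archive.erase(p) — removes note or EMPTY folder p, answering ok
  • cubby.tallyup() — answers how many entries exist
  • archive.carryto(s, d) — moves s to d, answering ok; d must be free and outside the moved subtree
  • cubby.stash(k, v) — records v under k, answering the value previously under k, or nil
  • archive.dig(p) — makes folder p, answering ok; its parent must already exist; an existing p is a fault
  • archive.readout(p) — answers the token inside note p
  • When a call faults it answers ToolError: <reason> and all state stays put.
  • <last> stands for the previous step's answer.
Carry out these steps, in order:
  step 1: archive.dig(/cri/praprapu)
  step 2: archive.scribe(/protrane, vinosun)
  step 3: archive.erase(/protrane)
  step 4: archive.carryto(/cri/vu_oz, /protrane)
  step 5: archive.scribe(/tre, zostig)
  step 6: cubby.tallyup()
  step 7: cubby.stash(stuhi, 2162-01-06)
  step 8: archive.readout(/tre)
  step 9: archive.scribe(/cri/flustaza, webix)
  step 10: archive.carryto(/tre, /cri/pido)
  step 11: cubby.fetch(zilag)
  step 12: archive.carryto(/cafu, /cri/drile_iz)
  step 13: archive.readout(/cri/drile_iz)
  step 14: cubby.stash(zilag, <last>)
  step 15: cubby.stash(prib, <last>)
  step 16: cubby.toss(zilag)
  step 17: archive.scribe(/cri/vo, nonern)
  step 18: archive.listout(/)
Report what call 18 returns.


[in] archive.dig p: /cri/praprapu
:: ok
[in] archive.scribe p: /protrane c: vinosun
:: created
[in] archive.erase p: /protrane
:: ok
[in] archive.carryto s: /cri/vu_oz d: /protrane
:: ok
[in] archive.scribe p: /tre c: zostig
:: created
[in] cubby.tallyup
:: 3
[in] cubby.stash k: stuhi v: 2162-01-06
:: -388
[in] archive.readout p: /tre
:: zostig
[in] archive.scribe p: /cri/flustaza c: webix
:: created
[in] archive.carryto s: /tre d: /cri/pido
:: ok
[in] cubby.fetch k: zilag
:: -691
[in] archive.carryto s: /cafu d: /cri/drile_iz
:: ok
[in] archive.readout p: /cri/drile_iz
:: grewu
[in] cubby.stash k: zilag v: <last>
:: -691
[in] cubby.stash k: prib v: <last>
:: -488
[in] cubby.toss k: zilag
:: grewu
[in] archive.scribe p: /cri/vo c: nonern
:: created
[in] archive.listout p: /
:: [cri/, protrane]

Answer: [cri/, protrane]


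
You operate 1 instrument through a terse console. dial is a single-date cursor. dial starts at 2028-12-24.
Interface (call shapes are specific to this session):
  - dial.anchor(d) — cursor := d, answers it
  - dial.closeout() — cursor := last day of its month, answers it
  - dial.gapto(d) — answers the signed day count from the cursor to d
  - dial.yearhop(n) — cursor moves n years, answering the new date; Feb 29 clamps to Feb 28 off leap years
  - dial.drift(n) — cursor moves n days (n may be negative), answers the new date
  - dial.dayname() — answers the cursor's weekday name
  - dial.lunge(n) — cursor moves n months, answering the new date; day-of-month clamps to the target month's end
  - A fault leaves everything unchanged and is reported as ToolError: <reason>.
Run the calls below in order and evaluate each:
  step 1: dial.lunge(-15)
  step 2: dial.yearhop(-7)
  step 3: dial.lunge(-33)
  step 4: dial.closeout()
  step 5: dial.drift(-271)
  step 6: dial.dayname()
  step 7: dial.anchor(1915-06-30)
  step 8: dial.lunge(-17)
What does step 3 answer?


==> dial.lunge(n=-15)
<== 2027-09-24
==> dial.yearhop(n=-7)
<== 2020-09-24
==> dial.lunge(n=-33)
<== 2017-12-24
==> dial.closeout()
<== 2017-12-31
==> dial.drift(n=-271)
<== 2017-04-04
==> dial.dayname()
<== Tuesday
==> dial.anchor(d=1915-06-30)
<== 1915-06-30
==> dial.lunge(n=-17)
<== 1914-01-30

Answer: 2017-12-24


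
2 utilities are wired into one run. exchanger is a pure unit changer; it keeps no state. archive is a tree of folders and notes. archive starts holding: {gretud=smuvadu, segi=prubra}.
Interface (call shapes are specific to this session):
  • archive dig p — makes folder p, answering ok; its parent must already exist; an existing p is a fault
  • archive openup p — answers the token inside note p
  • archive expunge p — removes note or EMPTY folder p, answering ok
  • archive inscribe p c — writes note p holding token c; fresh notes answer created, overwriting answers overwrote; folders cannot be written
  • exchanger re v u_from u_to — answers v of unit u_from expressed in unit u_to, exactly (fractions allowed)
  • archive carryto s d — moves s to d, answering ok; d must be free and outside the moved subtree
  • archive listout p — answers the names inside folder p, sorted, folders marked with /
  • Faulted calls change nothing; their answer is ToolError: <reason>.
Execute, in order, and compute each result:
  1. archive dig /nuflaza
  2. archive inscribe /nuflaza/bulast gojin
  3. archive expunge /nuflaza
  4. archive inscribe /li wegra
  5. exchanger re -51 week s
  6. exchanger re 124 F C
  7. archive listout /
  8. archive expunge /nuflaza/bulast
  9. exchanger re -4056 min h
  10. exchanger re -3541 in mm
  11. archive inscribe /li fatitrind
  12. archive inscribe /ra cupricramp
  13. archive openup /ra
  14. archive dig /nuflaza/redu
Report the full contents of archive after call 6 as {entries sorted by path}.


Answer: {gretud=smuvadu, li=wegra, nuflaza/, nuflaza/bulast=gojin, segi=prubra}

Derivation:
I use archive dig passing p: /nuflaza, yielding ok.
Then archive inscribe passing p: /nuflaza/bulast, c: gojin, and see created.
I run archive expunge passing p: /nuflaza, yielding ToolError: not empty.
I call archive inscribe passing p: /li, c: wegra, and see created.
Now I run exchanger re passing v: -51, u_from: week, u_to: s, yielding -30844800.
Then exchanger re passing v: 124, u_from: F, u_to: C: 460/9.
I run archive listout passing p: /, which returns [gretud, li, nuflaza/, segi].
I invoke archive expunge passing p: /nuflaza/bulast, and observe ok.
I call exchanger re passing v: -4056, u_from: min, u_to: h, and see -338/5.
I call exchanger re passing v: -3541, u_from: in, u_to: mm, which returns -449707/5.
Next I call archive inscribe passing p: /li, c: fatitrind, and observe overwrote.
Now I run archive inscribe passing p: /ra, c: cupricramp, giving created.
I try archive openup passing p: /ra, and observe cupricramp.
I run archive dig passing p: /nuflaza/redu, → ok.


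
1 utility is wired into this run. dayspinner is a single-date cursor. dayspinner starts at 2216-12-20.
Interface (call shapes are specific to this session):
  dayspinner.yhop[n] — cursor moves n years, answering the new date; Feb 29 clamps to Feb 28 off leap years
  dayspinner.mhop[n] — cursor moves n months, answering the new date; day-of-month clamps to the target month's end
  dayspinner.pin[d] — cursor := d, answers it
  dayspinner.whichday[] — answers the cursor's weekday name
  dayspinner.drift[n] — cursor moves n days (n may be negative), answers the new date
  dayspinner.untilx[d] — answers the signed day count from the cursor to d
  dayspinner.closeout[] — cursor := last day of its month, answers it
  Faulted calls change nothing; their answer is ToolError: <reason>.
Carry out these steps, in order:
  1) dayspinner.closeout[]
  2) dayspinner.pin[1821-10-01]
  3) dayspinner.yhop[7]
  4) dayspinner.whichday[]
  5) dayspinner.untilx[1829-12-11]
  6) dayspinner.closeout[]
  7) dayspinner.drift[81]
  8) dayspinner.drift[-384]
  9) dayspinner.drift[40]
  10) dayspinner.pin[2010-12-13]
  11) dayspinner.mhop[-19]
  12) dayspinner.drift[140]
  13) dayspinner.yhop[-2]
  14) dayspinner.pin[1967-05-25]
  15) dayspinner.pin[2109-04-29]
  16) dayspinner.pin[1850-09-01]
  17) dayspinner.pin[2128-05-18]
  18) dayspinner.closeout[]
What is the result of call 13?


-> dayspinner.closeout()
<- 2216-12-31
-> dayspinner.pin(1821-10-01)
<- 1821-10-01
-> dayspinner.yhop(7)
<- 1828-10-01
-> dayspinner.whichday()
<- Wednesday
-> dayspinner.untilx(1829-12-11)
<- 436
-> dayspinner.closeout()
<- 1828-10-31
-> dayspinner.drift(81)
<- 1829-01-20
-> dayspinner.drift(-384)
<- 1828-01-02
-> dayspinner.drift(40)
<- 1828-02-11
-> dayspinner.pin(2010-12-13)
<- 2010-12-13
-> dayspinner.mhop(-19)
<- 2009-05-13
-> dayspinner.drift(140)
<- 2009-09-30
-> dayspinner.yhop(-2)
<- 2007-09-30
-> dayspinner.pin(1967-05-25)
<- 1967-05-25
-> dayspinner.pin(2109-04-29)
<- 2109-04-29
-> dayspinner.pin(1850-09-01)
<- 1850-09-01
-> dayspinner.pin(2128-05-18)
<- 2128-05-18
-> dayspinner.closeout()
<- 2128-05-31

Answer: 2007-09-30


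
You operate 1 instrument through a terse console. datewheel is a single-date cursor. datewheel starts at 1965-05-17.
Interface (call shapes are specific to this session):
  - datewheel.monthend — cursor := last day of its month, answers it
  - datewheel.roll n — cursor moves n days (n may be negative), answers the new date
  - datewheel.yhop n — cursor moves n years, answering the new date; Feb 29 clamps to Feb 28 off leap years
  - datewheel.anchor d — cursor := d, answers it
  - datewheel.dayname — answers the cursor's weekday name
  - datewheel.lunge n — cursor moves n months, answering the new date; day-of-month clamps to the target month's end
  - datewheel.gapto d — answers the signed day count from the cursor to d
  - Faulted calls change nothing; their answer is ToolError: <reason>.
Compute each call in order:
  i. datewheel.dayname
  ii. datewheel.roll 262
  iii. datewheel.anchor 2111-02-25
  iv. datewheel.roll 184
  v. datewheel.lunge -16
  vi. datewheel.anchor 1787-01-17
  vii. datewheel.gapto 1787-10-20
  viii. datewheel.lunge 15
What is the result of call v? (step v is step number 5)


;; 1. dayname() => Monday
;; 2. roll(262) => 1966-02-03
;; 3. anchor(2111-02-25) => 2111-02-25
;; 4. roll(184) => 2111-08-28
;; 5. lunge(-16) => 2110-04-28
;; 6. anchor(1787-01-17) => 1787-01-17
;; 7. gapto(1787-10-20) => 276
;; 8. lunge(15) => 1788-04-17

Answer: 2110-04-28


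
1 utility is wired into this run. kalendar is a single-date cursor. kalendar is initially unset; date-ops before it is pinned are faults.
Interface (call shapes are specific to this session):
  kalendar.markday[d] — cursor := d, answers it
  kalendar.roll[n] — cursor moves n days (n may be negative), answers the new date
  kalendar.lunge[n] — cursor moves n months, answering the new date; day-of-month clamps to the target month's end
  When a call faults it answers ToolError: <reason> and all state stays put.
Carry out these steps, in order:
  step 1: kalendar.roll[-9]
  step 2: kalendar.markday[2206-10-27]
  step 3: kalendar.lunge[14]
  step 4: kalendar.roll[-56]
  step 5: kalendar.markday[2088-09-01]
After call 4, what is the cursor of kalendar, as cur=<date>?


% roll n=-9
:: ToolError: no date set
% markday d=2206-10-27
:: 2206-10-27
% lunge n=14
:: 2207-12-27
% roll n=-56
:: 2207-11-01
% markday d=2088-09-01
:: 2088-09-01

Answer: cur=2207-11-01


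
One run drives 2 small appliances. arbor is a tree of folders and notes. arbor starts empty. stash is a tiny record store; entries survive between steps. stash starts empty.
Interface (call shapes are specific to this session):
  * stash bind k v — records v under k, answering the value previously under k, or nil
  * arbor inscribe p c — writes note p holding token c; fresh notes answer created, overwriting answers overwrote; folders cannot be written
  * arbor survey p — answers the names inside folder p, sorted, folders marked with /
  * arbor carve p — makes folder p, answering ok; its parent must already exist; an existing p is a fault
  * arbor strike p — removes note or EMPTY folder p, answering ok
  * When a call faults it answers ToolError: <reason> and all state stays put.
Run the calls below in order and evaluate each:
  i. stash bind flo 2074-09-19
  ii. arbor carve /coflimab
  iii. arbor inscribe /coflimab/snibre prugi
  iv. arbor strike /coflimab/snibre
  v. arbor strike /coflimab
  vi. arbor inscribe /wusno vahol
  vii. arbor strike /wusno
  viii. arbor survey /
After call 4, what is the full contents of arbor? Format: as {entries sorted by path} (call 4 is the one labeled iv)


Answer: {coflimab/}

Derivation:
Do: stash bind[k='flo'; v='2074-09-19']
See: nil
Do: arbor carve[p='/coflimab']
See: ok
Do: arbor inscribe[p='/coflimab/snibre'; c='prugi']
See: created
Do: arbor strike[p='/coflimab/snibre']
See: ok
Do: arbor strike[p='/coflimab']
See: ok
Do: arbor inscribe[p='/wusno'; c='vahol']
See: created
Do: arbor strike[p='/wusno']
See: ok
Do: arbor survey[p='/']
See: []


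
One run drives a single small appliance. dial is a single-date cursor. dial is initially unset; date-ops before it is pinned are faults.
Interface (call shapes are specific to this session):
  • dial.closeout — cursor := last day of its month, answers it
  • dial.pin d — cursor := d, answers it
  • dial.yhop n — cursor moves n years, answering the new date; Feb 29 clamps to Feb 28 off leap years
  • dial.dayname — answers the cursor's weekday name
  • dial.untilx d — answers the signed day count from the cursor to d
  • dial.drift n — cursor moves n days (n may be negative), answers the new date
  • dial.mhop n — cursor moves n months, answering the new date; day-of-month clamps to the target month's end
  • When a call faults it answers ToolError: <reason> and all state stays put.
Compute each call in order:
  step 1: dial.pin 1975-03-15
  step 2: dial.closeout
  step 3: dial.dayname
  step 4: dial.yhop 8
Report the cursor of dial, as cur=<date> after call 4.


Then pin on 1975-03-15: 1975-03-15.
I run closeout(), giving 1975-03-31.
Now I run dayname, which returns Monday.
Now I run yhop on 8, → 1983-03-31.

Answer: cur=1983-03-31


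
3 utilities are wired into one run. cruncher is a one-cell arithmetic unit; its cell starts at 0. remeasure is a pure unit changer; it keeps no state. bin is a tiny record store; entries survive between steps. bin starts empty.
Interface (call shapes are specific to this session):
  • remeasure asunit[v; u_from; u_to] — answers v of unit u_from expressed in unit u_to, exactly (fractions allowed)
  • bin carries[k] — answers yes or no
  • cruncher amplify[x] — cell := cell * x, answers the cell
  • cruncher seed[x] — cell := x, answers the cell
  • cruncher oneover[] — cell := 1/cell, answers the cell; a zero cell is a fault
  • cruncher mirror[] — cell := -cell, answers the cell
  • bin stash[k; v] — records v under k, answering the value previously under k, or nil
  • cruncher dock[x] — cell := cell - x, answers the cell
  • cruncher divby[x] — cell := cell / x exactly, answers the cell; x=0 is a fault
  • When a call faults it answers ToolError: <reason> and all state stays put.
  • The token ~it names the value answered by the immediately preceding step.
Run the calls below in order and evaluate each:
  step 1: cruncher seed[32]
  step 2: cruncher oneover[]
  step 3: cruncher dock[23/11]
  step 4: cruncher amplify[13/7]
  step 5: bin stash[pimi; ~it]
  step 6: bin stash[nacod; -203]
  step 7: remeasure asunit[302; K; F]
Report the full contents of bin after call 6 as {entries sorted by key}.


Calling cruncher seed passing x: 32, and see 32.
Calling cruncher oneover(), and get 1/32.
Then cruncher dock passing x: 23/11, which returns -725/352.
Then cruncher amplify passing x: 13/7, giving -9425/2464.
Next I call bin stash passing k: pimi, v: ~it, → nil.
I use bin stash passing k: nacod, v: -203, — result: nil.
Using remeasure asunit passing v: 302, u_from: K, u_to: F, → 8393/100.

Answer: {nacod=-203, pimi=-9425/2464}


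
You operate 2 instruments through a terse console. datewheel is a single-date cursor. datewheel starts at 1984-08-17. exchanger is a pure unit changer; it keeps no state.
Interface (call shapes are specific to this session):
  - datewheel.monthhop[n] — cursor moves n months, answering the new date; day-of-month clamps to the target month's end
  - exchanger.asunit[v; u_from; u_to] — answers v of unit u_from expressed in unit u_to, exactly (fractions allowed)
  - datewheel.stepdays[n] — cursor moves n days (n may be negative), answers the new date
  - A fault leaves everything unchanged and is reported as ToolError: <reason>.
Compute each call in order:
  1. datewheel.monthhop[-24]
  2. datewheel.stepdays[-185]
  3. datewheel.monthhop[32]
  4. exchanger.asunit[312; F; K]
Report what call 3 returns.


$ datewheel.monthhop n='-24'
[out] 1982-08-17
$ datewheel.stepdays n='-185'
[out] 1982-02-13
$ datewheel.monthhop n='32'
[out] 1984-10-13
$ exchanger.asunit v='312' u_from='F' u_to='K'
[out] 77167/180

Answer: 1984-10-13


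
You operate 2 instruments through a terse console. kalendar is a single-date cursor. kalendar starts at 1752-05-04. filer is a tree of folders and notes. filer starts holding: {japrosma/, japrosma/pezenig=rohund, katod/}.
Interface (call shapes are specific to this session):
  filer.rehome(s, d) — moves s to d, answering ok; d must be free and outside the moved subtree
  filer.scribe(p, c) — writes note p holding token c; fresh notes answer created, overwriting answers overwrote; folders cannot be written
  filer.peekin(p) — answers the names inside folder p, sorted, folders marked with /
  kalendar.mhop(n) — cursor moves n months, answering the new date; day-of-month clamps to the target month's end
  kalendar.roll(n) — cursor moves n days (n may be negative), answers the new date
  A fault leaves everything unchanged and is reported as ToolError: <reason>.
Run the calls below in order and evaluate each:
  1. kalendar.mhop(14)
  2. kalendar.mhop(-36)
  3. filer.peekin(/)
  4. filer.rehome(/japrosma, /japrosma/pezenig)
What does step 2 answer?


Answer: 1750-07-04

Derivation:
Act: kalendar.mhop[n: 14]
Obs: 1753-07-04
Act: kalendar.mhop[n: -36]
Obs: 1750-07-04
Act: filer.peekin[p: /]
Obs: [japrosma/, katod/]
Act: filer.rehome[s: /japrosma; d: /japrosma/pezenig]
Obs: ToolError: exists


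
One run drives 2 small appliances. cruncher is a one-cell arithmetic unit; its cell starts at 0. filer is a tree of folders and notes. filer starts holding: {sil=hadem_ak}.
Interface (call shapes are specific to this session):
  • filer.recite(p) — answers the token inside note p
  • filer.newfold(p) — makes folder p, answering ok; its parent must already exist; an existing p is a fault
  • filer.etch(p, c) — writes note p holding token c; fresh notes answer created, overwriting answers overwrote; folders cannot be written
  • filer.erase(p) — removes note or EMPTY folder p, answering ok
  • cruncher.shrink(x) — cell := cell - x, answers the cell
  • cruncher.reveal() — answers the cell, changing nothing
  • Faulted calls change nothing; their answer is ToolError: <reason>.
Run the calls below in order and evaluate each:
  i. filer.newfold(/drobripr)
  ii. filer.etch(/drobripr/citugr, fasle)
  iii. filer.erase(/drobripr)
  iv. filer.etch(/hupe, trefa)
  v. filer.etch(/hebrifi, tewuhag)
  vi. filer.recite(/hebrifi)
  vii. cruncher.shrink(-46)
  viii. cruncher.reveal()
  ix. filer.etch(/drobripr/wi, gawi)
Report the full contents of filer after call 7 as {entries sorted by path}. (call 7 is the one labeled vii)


;; newfold(p→/drobripr) => ok
;; etch(p→/drobripr/citugr, c→fasle) => created
;; erase(p→/drobripr) => ToolError: not empty
;; etch(p→/hupe, c→trefa) => created
;; etch(p→/hebrifi, c→tewuhag) => created
;; recite(p→/hebrifi) => tewuhag
;; shrink(x→-46) => 46
;; reveal() => 46
;; etch(p→/drobripr/wi, c→gawi) => created

Answer: {drobripr/, drobripr/citugr=fasle, hebrifi=tewuhag, hupe=trefa, sil=hadem_ak}


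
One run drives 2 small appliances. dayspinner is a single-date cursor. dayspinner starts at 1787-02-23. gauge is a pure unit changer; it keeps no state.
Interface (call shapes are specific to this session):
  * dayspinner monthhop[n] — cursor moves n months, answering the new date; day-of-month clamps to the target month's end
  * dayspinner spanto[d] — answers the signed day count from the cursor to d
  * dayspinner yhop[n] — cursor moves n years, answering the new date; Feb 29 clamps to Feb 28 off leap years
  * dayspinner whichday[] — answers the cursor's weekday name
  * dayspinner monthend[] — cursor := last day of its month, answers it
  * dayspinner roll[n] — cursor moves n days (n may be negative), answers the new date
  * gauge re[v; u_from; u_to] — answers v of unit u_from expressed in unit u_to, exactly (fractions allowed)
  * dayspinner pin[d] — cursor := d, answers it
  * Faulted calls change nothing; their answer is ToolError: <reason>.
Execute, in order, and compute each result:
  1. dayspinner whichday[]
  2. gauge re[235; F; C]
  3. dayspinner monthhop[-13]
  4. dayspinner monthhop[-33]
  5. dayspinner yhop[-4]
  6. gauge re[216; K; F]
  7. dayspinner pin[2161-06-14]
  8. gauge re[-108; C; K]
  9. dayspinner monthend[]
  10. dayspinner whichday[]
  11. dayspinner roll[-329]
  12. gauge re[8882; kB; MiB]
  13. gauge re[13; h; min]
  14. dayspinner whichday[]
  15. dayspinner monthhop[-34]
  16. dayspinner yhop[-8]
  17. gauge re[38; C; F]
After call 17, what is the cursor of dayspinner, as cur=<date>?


>> dayspinner whichday()
<< Friday
>> gauge re(235, F, C)
<< 1015/9
>> dayspinner monthhop(-13)
<< 1786-01-23
>> dayspinner monthhop(-33)
<< 1783-04-23
>> dayspinner yhop(-4)
<< 1779-04-23
>> gauge re(216, K, F)
<< -7087/100
>> dayspinner pin(2161-06-14)
<< 2161-06-14
>> gauge re(-108, C, K)
<< 3303/20
>> dayspinner monthend()
<< 2161-06-30
>> dayspinner whichday()
<< Tuesday
>> dayspinner roll(-329)
<< 2160-08-05
>> gauge re(8882, kB, MiB)
<< 555125/65536
>> gauge re(13, h, min)
<< 780
>> dayspinner whichday()
<< Tuesday
>> dayspinner monthhop(-34)
<< 2157-10-05
>> dayspinner yhop(-8)
<< 2149-10-05
>> gauge re(38, C, F)
<< 502/5

Answer: cur=2149-10-05


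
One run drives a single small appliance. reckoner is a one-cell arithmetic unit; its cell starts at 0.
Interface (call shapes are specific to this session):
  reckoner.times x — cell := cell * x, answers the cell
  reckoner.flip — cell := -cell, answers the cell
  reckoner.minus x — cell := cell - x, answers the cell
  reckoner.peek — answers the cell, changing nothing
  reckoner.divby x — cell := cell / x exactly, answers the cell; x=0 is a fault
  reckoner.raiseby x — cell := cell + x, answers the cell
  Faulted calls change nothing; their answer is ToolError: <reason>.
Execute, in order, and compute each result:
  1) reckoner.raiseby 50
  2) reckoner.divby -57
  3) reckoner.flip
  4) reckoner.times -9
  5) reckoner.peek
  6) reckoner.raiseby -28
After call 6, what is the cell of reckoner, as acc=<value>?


Answer: acc=-682/19

Derivation:
==> raiseby(x=50)
<== 50
==> divby(x=-57)
<== -50/57
==> flip()
<== 50/57
==> times(x=-9)
<== -150/19
==> peek()
<== -150/19
==> raiseby(x=-28)
<== -682/19


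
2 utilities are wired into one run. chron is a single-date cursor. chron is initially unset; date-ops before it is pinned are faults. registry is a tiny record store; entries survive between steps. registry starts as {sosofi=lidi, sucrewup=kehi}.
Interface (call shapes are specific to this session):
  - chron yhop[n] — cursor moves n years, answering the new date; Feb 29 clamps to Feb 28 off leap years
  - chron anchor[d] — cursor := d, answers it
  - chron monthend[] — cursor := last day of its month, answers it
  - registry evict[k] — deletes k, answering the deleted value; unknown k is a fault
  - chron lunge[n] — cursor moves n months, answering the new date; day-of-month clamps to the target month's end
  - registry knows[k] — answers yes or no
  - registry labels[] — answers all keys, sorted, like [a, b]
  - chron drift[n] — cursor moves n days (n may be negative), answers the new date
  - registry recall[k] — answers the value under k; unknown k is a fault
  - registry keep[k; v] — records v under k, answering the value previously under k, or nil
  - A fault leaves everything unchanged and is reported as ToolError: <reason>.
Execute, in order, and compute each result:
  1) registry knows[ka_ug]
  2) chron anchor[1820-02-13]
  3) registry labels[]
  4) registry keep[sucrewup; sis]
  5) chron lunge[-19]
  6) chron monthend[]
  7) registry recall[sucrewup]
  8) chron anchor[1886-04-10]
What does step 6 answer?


CALL registry knows[k='ka_ug']
RET  no
CALL chron anchor[d='1820-02-13']
RET  1820-02-13
CALL registry labels[]
RET  [sosofi, sucrewup]
CALL registry keep[k='sucrewup'; v='sis']
RET  kehi
CALL chron lunge[n='-19']
RET  1818-07-13
CALL chron monthend[]
RET  1818-07-31
CALL registry recall[k='sucrewup']
RET  sis
CALL chron anchor[d='1886-04-10']
RET  1886-04-10

Answer: 1818-07-31


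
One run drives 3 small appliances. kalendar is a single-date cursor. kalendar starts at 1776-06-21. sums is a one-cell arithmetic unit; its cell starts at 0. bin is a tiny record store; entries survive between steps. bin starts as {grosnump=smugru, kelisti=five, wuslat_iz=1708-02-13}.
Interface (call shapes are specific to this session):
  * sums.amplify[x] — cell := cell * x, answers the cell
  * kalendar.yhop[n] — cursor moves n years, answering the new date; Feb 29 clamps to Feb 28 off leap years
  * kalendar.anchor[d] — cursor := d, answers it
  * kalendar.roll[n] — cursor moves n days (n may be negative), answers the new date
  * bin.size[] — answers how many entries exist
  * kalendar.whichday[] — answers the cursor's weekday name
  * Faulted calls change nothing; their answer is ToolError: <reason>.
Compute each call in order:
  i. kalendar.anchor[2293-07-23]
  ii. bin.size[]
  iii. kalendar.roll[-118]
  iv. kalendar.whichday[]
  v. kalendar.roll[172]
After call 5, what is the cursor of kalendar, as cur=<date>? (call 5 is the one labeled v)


Answer: cur=2293-09-15

Derivation:
Next I call anchor passing d='2293-07-23', which returns 2293-07-23.
Now I run size, yielding 3.
I call roll passing n='-118': 2293-03-27.
Invoking whichday(), and see Monday.
I use roll passing n='172', and get 2293-09-15.


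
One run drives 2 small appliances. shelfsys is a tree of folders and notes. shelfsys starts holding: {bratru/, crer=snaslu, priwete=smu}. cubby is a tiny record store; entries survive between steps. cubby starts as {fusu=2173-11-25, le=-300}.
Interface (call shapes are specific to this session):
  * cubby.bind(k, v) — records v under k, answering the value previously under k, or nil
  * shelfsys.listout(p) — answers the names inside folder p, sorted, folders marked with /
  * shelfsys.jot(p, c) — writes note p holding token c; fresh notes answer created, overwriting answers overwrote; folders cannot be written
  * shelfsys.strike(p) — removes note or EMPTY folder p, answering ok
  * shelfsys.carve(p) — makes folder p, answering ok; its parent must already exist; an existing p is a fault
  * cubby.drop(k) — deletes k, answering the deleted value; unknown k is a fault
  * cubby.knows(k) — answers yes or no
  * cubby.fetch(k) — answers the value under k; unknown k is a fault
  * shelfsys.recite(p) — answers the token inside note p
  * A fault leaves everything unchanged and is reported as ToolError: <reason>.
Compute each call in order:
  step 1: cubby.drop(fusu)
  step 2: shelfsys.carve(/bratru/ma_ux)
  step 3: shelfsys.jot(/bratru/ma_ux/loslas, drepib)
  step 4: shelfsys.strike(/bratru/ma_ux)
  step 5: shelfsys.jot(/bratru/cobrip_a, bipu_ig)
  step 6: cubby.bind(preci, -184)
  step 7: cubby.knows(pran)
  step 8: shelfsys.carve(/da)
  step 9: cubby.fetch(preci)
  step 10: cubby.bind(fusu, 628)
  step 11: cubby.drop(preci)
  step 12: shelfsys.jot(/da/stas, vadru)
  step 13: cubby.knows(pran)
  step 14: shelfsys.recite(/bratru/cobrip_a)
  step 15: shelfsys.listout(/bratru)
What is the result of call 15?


[in] cubby.drop k: fusu
[out] 2173-11-25
[in] shelfsys.carve p: /bratru/ma_ux
[out] ok
[in] shelfsys.jot p: /bratru/ma_ux/loslas c: drepib
[out] created
[in] shelfsys.strike p: /bratru/ma_ux
[out] ToolError: not empty
[in] shelfsys.jot p: /bratru/cobrip_a c: bipu_ig
[out] created
[in] cubby.bind k: preci v: -184
[out] nil
[in] cubby.knows k: pran
[out] no
[in] shelfsys.carve p: /da
[out] ok
[in] cubby.fetch k: preci
[out] -184
[in] cubby.bind k: fusu v: 628
[out] nil
[in] cubby.drop k: preci
[out] -184
[in] shelfsys.jot p: /da/stas c: vadru
[out] created
[in] cubby.knows k: pran
[out] no
[in] shelfsys.recite p: /bratru/cobrip_a
[out] bipu_ig
[in] shelfsys.listout p: /bratru
[out] [cobrip_a, ma_ux/]

Answer: [cobrip_a, ma_ux/]


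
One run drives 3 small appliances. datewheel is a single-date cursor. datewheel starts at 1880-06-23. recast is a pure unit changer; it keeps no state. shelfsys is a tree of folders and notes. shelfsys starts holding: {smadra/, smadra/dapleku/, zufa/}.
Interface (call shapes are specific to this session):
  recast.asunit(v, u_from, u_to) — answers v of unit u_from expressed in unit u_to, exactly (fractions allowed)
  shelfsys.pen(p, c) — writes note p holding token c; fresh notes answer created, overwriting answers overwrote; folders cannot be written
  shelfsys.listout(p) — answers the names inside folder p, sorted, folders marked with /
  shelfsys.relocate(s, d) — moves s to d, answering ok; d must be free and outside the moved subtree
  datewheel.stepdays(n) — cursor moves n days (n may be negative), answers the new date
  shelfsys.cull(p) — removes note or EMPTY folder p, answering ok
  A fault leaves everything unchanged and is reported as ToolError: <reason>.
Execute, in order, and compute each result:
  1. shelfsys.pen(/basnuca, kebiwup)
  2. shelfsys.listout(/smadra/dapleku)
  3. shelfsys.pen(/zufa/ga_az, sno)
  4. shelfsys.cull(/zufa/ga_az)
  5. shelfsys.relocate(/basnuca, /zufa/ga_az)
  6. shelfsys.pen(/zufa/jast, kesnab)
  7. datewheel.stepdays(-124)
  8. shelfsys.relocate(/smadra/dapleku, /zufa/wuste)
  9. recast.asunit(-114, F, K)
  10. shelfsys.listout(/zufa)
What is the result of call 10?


Answer: [ga_az, jast, wuste/]

Derivation:
-- 1. shelfsys.pen(p='/basnuca', c='kebiwup') ~> created
-- 2. shelfsys.listout(p='/smadra/dapleku') ~> []
-- 3. shelfsys.pen(p='/zufa/ga_az', c='sno') ~> created
-- 4. shelfsys.cull(p='/zufa/ga_az') ~> ok
-- 5. shelfsys.relocate(s='/basnuca', d='/zufa/ga_az') ~> ok
-- 6. shelfsys.pen(p='/zufa/jast', c='kesnab') ~> created
-- 7. datewheel.stepdays(n='-124') ~> 1880-02-20
-- 8. shelfsys.relocate(s='/smadra/dapleku', d='/zufa/wuste') ~> ok
-- 9. recast.asunit(v='-114', u_from='F', u_to='K') ~> 34567/180
-- 10. shelfsys.listout(p='/zufa') ~> [ga_az, jast, wuste/]


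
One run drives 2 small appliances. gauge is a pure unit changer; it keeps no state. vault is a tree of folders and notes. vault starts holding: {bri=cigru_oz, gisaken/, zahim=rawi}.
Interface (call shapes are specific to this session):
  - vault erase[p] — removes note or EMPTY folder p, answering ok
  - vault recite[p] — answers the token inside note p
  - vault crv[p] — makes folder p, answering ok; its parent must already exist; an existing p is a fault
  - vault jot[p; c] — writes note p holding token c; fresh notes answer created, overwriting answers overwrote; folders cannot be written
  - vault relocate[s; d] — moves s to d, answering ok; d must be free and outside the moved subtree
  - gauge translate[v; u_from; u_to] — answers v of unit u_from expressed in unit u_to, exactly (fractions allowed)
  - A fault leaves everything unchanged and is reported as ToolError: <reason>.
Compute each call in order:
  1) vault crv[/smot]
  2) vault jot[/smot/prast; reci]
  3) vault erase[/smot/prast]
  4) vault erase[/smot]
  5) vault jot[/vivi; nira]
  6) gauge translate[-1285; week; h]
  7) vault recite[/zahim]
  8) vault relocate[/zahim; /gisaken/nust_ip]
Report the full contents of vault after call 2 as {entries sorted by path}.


Invoking vault crv(p='/smot'), and get ok.
Invoking vault jot(p='/smot/prast', c='reci'), which returns created.
Invoking vault erase(p='/smot/prast'), yielding ok.
I use vault erase(p='/smot'), → ok.
Now I run vault jot(p='/vivi', c='nira'), and see created.
Then gauge translate(v='-1285', u_from='week', u_to='h'), and get -215880.
Next I call vault recite(p='/zahim'), yielding rawi.
I run vault relocate(s='/zahim', d='/gisaken/nust_ip'), which returns ok.

Answer: {bri=cigru_oz, gisaken/, smot/, smot/prast=reci, zahim=rawi}


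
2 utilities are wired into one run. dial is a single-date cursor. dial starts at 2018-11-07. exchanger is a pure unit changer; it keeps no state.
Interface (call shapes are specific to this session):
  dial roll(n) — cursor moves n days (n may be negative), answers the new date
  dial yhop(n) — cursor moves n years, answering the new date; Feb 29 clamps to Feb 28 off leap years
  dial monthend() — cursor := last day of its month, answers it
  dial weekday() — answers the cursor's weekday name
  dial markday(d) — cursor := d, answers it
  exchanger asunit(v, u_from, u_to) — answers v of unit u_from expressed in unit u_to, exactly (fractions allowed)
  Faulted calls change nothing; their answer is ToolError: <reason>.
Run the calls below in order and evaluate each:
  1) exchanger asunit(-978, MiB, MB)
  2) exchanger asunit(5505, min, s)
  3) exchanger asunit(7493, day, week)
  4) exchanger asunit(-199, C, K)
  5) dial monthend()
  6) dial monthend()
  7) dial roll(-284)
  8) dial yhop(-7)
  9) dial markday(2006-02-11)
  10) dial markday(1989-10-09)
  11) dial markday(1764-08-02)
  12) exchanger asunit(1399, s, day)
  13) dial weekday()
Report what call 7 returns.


Answer: 2018-02-19

Derivation:
Using exchanger asunit on v→-978, u_from→MiB, u_to→MB: -16023552/15625.
I call exchanger asunit on v→5505, u_from→min, u_to→s, — result: 330300.
I run exchanger asunit on v→7493, u_from→day, u_to→week, which returns 7493/7.
Invoking exchanger asunit on v→-199, u_from→C, u_to→K, → 1483/20.
I use dial monthend, and get 2018-11-30.
Calling dial monthend, which returns 2018-11-30.
I use dial roll on n→-284, and get 2018-02-19.
I invoke dial yhop on n→-7: 2011-02-19.
Calling dial markday on d→2006-02-11: 2006-02-11.
I invoke dial markday on d→1989-10-09, and observe 1989-10-09.
Now I run dial markday on d→1764-08-02, and observe 1764-08-02.
Invoking exchanger asunit on v→1399, u_from→s, u_to→day, — result: 1399/86400.
Invoking dial weekday(), → Thursday.


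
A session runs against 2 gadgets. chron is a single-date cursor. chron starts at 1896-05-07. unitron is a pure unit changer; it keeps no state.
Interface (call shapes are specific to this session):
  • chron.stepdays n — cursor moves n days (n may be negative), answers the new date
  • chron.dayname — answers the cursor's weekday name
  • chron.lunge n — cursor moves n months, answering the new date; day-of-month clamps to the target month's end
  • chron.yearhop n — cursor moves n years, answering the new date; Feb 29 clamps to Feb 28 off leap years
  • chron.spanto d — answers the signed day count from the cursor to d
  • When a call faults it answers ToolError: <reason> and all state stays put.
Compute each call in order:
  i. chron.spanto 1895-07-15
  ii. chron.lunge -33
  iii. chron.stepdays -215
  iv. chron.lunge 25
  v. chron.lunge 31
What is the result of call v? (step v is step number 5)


I run spanto using 1895-07-15, and get -297.
I try lunge using -33, — result: 1893-08-07.
Now I run stepdays using -215, and see 1893-01-04.
I use lunge using 25, which returns 1895-02-04.
Next I call lunge using 31, and get 1897-09-04.

Answer: 1897-09-04


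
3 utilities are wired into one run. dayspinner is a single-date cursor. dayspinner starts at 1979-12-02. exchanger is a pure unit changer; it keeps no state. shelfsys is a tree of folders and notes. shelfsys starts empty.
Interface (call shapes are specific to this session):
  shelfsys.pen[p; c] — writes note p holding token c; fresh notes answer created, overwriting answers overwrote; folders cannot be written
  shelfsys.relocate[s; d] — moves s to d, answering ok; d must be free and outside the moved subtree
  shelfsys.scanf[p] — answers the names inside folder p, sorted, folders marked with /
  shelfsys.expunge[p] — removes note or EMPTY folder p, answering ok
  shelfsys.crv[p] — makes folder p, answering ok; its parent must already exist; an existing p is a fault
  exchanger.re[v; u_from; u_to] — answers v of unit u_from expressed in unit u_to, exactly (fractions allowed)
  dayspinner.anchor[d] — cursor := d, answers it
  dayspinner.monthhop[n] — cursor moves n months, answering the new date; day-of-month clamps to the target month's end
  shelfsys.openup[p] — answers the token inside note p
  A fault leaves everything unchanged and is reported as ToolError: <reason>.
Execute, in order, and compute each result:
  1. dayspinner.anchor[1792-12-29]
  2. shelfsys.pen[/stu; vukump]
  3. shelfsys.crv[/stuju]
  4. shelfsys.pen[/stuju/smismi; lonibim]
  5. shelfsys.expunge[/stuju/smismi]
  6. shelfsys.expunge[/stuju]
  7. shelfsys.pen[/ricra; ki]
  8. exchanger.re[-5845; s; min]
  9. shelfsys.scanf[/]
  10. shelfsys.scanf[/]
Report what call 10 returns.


Answer: [ricra, stu]

Derivation:
! dayspinner.anchor(1792-12-29) == 1792-12-29
! shelfsys.pen(/stu, vukump) == created
! shelfsys.crv(/stuju) == ok
! shelfsys.pen(/stuju/smismi, lonibim) == created
! shelfsys.expunge(/stuju/smismi) == ok
! shelfsys.expunge(/stuju) == ok
! shelfsys.pen(/ricra, ki) == created
! exchanger.re(-5845, s, min) == -1169/12
! shelfsys.scanf(/) == [ricra, stu]
! shelfsys.scanf(/) == [ricra, stu]
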